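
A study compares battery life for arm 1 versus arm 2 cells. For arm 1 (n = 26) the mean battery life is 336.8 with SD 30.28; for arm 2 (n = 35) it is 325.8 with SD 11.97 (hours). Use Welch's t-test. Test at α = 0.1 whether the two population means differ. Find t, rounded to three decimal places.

Let group 1 = arm 1, group 2 = arm 2. H0: μ_1 = μ_2; H1: μ_1 ≠ μ_2 (Welch's two-sample t-test, two-sided).
t = (x̄_1 − x̄_2)/√(s_1²/n_1 + s_2²/n_2) = (336.8 − 325.8)/√(30.28²/26 + 11.97²/35) = 1.753
Welch–Satterthwaite df ≈ 30.84
Two-sided p-value ≈ 0.089
Since p ≈ 0.089 < α = 0.1, reject H0; the evidence is statistically significant.

1.753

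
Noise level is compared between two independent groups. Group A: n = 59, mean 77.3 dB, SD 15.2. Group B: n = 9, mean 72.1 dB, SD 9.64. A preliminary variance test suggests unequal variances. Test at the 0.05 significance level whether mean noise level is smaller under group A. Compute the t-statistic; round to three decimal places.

1.378

Let group 1 = group A, group 2 = group B. H0: μ_1 = μ_2; H1: μ_1 < μ_2 (Welch's two-sample t-test, left-tailed).
t = (x̄_1 − x̄_2)/√(s_1²/n_1 + s_2²/n_2) = (77.3 − 72.1)/√(15.2²/59 + 9.64²/9) = 1.378
Welch–Satterthwaite df ≈ 14.92
p-value = P(T ≤ 1.378) ≈ 0.9057
Since p ≈ 0.9057 > α = 0.05, fail to reject H0; the evidence is not statistically significant.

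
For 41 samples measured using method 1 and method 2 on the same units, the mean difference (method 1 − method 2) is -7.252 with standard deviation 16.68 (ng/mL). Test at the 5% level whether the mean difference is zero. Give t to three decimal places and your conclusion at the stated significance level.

H0: μ_d = 0; H1: μ_d ≠ 0 (paired t-test on the differences, two-sided).
t = d̄/(s_d/√n) = -7.252/(16.68/√41) = -2.784
df = n − 1 = 40
Two-sided p-value ≈ 0.008
Since p ≈ 0.008 < α = 0.05, reject H0; the data support H1.

t = -2.784; reject H0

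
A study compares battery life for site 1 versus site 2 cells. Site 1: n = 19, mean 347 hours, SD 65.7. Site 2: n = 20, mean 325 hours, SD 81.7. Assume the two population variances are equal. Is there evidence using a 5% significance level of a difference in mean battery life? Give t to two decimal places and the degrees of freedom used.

Let group 1 = site 1, group 2 = site 2. H0: μ_1 = μ_2; H1: μ_1 ≠ μ_2 (two-sample pooled-variance t-test, two-sided).
s_p² = [(19−1)·65.7² + (20−1)·81.7²]/(19+20−2) = 5527.56
t = (347 − 325)/√[5527.56·(1/19 + 1/20)] = 0.92
df = n₁ + n₂ − 2 = 37
Two-sided p-value ≈ 0.362
Since p ≈ 0.362 > α = 0.05, fail to reject H0; the evidence is not statistically significant.

t = 0.92, df = 37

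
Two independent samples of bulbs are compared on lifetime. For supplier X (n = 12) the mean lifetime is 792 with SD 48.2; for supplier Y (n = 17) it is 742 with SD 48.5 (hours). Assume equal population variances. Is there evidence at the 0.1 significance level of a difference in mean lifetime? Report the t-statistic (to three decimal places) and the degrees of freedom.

Let group 1 = supplier X, group 2 = supplier Y. H0: μ_1 = μ_2; H1: μ_1 ≠ μ_2 (two-sample pooled-variance t-test, two-sided).
s_p² = [(12−1)·48.2² + (17−1)·48.5²]/(12+17−2) = 2340.43
t = (792 − 742)/√[2340.43·(1/12 + 1/17)] = 2.741
df = n₁ + n₂ − 2 = 27
Two-sided p-value ≈ 0.011
Since p ≈ 0.011 < α = 0.1, reject H0; the data support H1.

t = 2.741, df = 27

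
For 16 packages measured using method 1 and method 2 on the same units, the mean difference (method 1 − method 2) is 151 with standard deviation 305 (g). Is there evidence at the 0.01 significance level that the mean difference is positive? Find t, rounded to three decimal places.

1.980

H0: μ_d = 0; H1: μ_d > 0 (paired t-test on the differences, right-tailed).
t = d̄/(s_d/√n) = 151/(305/√16) = 1.980
df = n − 1 = 15
p-value = P(T ≥ 1.980) ≈ 0.0332
Since p ≈ 0.0332 > α = 0.01, fail to reject H0; the evidence is not statistically significant.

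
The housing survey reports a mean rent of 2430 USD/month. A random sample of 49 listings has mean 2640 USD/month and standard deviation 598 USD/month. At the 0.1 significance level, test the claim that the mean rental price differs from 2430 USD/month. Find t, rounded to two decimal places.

2.46

H0: μ = 2430; H1: μ ≠ 2430 (one-sample t-test, two-sided).
t = (x̄ − μ₀)/(s/√n) = (2640 − 2430)/(598/√49) = 2.46
df = n − 1 = 48
Two-sided p-value ≈ 0.0176
Since p ≈ 0.0176 < α = 0.1, reject H0; the evidence is statistically significant.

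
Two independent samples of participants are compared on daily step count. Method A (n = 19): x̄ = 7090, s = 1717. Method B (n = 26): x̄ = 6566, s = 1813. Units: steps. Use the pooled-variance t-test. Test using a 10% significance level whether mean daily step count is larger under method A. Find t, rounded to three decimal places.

Let group 1 = method A, group 2 = method B. H0: μ_1 = μ_2; H1: μ_1 > μ_2 (two-sample pooled-variance t-test, right-tailed).
s_p² = [(19−1)·1717² + (26−1)·1813²]/(19+26−2) = 3145110
t = (7090 − 6566)/√[3145110·(1/19 + 1/26)] = 0.979
df = n₁ + n₂ − 2 = 43
p-value = P(T ≥ 0.979) ≈ 0.1665
Since p ≈ 0.1665 > α = 0.1, fail to reject H0; the evidence is not statistically significant.

0.979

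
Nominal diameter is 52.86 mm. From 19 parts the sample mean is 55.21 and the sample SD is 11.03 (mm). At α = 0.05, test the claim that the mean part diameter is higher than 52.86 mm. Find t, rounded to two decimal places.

0.93

H0: μ = 52.86; H1: μ > 52.86 (one-sample t-test, right-tailed).
t = (x̄ − μ₀)/(s/√n) = (55.21 − 52.86)/(11.03/√19) = 0.93
df = n − 1 = 18
p-value = P(T ≥ 0.93) ≈ 0.183
Since p ≈ 0.183 > α = 0.05, fail to reject H0; the evidence is not statistically significant.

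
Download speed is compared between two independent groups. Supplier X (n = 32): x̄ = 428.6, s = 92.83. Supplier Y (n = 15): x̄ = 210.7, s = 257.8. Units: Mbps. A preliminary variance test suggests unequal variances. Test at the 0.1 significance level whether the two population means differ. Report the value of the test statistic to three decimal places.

3.178

Let group 1 = supplier X, group 2 = supplier Y. H0: μ_1 = μ_2; H1: μ_1 ≠ μ_2 (Welch's two-sample t-test, two-sided).
t = (x̄_1 − x̄_2)/√(s_1²/n_1 + s_2²/n_2) = (428.6 − 210.7)/√(92.83²/32 + 257.8²/15) = 3.178
Welch–Satterthwaite df ≈ 15.73
Two-sided p-value ≈ 0.006
Since p ≈ 0.006 < α = 0.1, reject H0; the evidence is statistically significant.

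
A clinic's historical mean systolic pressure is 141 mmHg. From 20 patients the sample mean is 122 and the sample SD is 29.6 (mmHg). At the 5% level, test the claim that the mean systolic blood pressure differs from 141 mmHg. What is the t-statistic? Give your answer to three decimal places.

-2.871

H0: μ = 141; H1: μ ≠ 141 (one-sample t-test, two-sided).
t = (x̄ − μ₀)/(s/√n) = (122 − 141)/(29.6/√20) = -2.871
df = n − 1 = 19
Two-sided p-value ≈ 0.010
Since p ≈ 0.010 < α = 0.05, reject H0; the data support H1.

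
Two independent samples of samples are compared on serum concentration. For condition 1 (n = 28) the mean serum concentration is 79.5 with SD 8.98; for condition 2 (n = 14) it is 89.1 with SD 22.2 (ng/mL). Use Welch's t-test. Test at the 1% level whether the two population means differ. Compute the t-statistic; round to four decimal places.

-1.5556

Let group 1 = condition 1, group 2 = condition 2. H0: μ_1 = μ_2; H1: μ_1 ≠ μ_2 (Welch's two-sample t-test, two-sided).
t = (x̄_1 − x̄_2)/√(s_1²/n_1 + s_2²/n_2) = (79.5 − 89.1)/√(8.98²/28 + 22.2²/14) = -1.5556
Welch–Satterthwaite df ≈ 15.17
Two-sided p-value ≈ 0.140
Since p ≈ 0.140 > α = 0.01, fail to reject H0; the data do not provide sufficient evidence against H0.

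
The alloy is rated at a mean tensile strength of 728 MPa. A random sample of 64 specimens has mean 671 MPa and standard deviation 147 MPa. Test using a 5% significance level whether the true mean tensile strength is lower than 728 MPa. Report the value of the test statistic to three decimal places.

H0: μ = 728; H1: μ < 728 (one-sample t-test, left-tailed).
t = (x̄ − μ₀)/(s/√n) = (671 − 728)/(147/√64) = -3.102
df = n − 1 = 63
p-value = P(T ≤ -3.102) ≈ 0.001
Since p ≈ 0.001 < α = 0.05, reject H0; the evidence is statistically significant.

-3.102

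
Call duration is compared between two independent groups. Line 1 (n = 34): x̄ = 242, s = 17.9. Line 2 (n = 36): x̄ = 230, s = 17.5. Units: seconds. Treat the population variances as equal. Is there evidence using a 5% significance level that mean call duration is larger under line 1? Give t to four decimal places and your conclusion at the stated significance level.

Let group 1 = line 1, group 2 = line 2. H0: μ_1 = μ_2; H1: μ_1 > μ_2 (two-sample pooled-variance t-test, right-tailed).
s_p² = [(34−1)·17.9² + (36−1)·17.5²]/(34+36−2) = 313.122
t = (242 − 230)/√[313.122·(1/34 + 1/36)] = 2.8357
df = n₁ + n₂ − 2 = 68
p-value = P(T ≥ 2.8357) ≈ 0.0030
Since p ≈ 0.0030 < α = 0.05, reject H0; the evidence is statistically significant.

t = 2.8357; reject H0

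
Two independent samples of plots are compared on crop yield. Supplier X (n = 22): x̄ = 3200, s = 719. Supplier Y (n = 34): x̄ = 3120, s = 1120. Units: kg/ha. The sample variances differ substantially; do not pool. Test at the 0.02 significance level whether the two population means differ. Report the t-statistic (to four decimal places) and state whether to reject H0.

t = 0.3255; fail to reject H0

Let group 1 = supplier X, group 2 = supplier Y. H0: μ_1 = μ_2; H1: μ_1 ≠ μ_2 (Welch's two-sample t-test, two-sided).
t = (x̄_1 − x̄_2)/√(s_1²/n_1 + s_2²/n_2) = (3200 − 3120)/√(719²/22 + 1120²/34) = 0.3255
Welch–Satterthwaite df ≈ 54.00
Two-sided p-value ≈ 0.7460
Since p ≈ 0.7460 > α = 0.02, fail to reject H0; the evidence is not statistically significant.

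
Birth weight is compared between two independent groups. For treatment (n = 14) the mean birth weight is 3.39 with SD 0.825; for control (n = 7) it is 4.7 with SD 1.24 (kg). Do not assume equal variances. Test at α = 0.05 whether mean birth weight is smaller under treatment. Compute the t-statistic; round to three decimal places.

-2.529

Let group 1 = treatment, group 2 = control. H0: μ_1 = μ_2; H1: μ_1 < μ_2 (Welch's two-sample t-test, left-tailed).
t = (x̄_1 − x̄_2)/√(s_1²/n_1 + s_2²/n_2) = (3.39 − 4.7)/√(0.825²/14 + 1.24²/7) = -2.529
Welch–Satterthwaite df ≈ 8.75
p-value = P(T ≤ -2.529) ≈ 0.0165
Since p ≈ 0.0165 < α = 0.05, reject H0; the evidence is statistically significant.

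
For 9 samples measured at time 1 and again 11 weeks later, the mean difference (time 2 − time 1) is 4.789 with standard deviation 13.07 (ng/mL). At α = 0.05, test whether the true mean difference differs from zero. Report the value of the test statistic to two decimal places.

1.10

H0: μ_d = 0; H1: μ_d ≠ 0 (paired t-test on the differences, two-sided).
t = d̄/(s_d/√n) = 4.789/(13.07/√9) = 1.10
df = n − 1 = 8
Two-sided p-value ≈ 0.3036
Since p ≈ 0.3036 > α = 0.05, fail to reject H0; the evidence is not statistically significant.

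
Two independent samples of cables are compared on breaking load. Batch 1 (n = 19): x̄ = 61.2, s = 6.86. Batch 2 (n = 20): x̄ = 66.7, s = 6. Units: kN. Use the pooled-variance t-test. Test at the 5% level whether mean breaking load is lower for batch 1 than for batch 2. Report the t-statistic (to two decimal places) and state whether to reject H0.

t = -2.67; reject H0

Let group 1 = batch 1, group 2 = batch 2. H0: μ_1 = μ_2; H1: μ_1 < μ_2 (two-sample pooled-variance t-test, left-tailed).
s_p² = [(19−1)·6.86² + (20−1)·6²]/(19+20−2) = 41.3803
t = (61.2 − 66.7)/√[41.3803·(1/19 + 1/20)] = -2.67
df = n₁ + n₂ − 2 = 37
p-value = P(T ≤ -2.67) ≈ 0.0056
Since p ≈ 0.0056 < α = 0.05, reject H0; the data support H1.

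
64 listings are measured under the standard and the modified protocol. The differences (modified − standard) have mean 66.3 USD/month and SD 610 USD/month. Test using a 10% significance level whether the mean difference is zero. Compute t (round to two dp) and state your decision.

t = 0.87; fail to reject H0

H0: μ_d = 0; H1: μ_d ≠ 0 (paired t-test on the differences, two-sided).
t = d̄/(s_d/√n) = 66.3/(610/√64) = 0.87
df = n − 1 = 63
Two-sided p-value ≈ 0.388
Since p ≈ 0.388 > α = 0.1, fail to reject H0; the data do not provide sufficient evidence against H0.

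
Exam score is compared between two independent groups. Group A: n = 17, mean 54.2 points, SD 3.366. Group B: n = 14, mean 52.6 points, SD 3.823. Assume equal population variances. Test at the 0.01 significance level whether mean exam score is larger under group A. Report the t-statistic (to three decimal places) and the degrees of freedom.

Let group 1 = group A, group 2 = group B. H0: μ_1 = μ_2; H1: μ_1 > μ_2 (two-sample pooled-variance t-test, right-tailed).
s_p² = [(17−1)·3.366² + (14−1)·3.823²]/(17+14−2) = 12.8027
t = (54.2 − 52.6)/√[12.8027·(1/17 + 1/14)] = 1.239
df = n₁ + n₂ − 2 = 29
p-value = P(T ≥ 1.239) ≈ 0.113
Since p ≈ 0.113 > α = 0.01, fail to reject H0; the evidence is not statistically significant.

t = 1.239, df = 29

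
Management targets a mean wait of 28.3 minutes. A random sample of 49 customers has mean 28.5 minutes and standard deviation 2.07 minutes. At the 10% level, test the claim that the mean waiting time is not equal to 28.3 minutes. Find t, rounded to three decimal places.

H0: μ = 28.3; H1: μ ≠ 28.3 (one-sample t-test, two-sided).
t = (x̄ − μ₀)/(s/√n) = (28.5 − 28.3)/(2.07/√49) = 0.676
df = n − 1 = 48
Two-sided p-value ≈ 0.502
Since p ≈ 0.502 > α = 0.1, fail to reject H0; the data do not provide sufficient evidence against H0.

0.676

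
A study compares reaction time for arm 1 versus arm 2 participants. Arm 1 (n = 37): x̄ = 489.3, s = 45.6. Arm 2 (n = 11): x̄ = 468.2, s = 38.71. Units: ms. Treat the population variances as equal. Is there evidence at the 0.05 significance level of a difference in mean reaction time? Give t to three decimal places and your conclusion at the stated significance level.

t = 1.390; fail to reject H0

Let group 1 = arm 1, group 2 = arm 2. H0: μ_1 = μ_2; H1: μ_1 ≠ μ_2 (two-sample pooled-variance t-test, two-sided).
s_p² = [(37−1)·45.6² + (11−1)·38.71²]/(37+11−2) = 1953.08
t = (489.3 − 468.2)/√[1953.08·(1/37 + 1/11)] = 1.390
df = n₁ + n₂ − 2 = 46
Two-sided p-value ≈ 0.1711
Since p ≈ 0.1711 > α = 0.05, fail to reject H0; the evidence is not statistically significant.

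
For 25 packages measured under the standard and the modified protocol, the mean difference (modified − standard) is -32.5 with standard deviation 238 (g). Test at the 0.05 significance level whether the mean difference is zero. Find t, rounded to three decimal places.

-0.683

H0: μ_d = 0; H1: μ_d ≠ 0 (paired t-test on the differences, two-sided).
t = d̄/(s_d/√n) = -32.5/(238/√25) = -0.683
df = n − 1 = 24
Two-sided p-value ≈ 0.501
Since p ≈ 0.501 > α = 0.05, fail to reject H0; the data do not provide sufficient evidence against H0.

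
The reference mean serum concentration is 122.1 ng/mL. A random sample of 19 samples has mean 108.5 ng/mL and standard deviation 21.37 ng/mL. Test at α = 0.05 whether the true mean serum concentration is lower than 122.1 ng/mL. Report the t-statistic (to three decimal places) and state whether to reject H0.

t = -2.774; reject H0

H0: μ = 122.1; H1: μ < 122.1 (one-sample t-test, left-tailed).
t = (x̄ − μ₀)/(s/√n) = (108.5 − 122.1)/(21.37/√19) = -2.774
df = n − 1 = 18
p-value = P(T ≤ -2.774) ≈ 0.0063
Since p ≈ 0.0063 < α = 0.05, reject H0; the data support H1.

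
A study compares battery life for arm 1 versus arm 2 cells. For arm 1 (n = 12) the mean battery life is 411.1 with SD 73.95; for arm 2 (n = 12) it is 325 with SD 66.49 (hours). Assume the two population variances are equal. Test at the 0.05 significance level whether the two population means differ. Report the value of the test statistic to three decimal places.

2.999

Let group 1 = arm 1, group 2 = arm 2. H0: μ_1 = μ_2; H1: μ_1 ≠ μ_2 (two-sample pooled-variance t-test, two-sided).
s_p² = [(12−1)·73.95² + (12−1)·66.49²]/(12+12−2) = 4944.76
t = (411.1 − 325)/√[4944.76·(1/12 + 1/12)] = 2.999
df = n₁ + n₂ − 2 = 22
Two-sided p-value ≈ 0.0066
Since p ≈ 0.0066 < α = 0.05, reject H0; the evidence is statistically significant.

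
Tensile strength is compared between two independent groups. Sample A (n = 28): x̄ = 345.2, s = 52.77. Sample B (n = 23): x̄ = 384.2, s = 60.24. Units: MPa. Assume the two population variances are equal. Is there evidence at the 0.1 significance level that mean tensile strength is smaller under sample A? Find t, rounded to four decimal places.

-2.4639

Let group 1 = sample A, group 2 = sample B. H0: μ_1 = μ_2; H1: μ_1 < μ_2 (two-sample pooled-variance t-test, left-tailed).
s_p² = [(28−1)·52.77² + (23−1)·60.24²]/(28+23−2) = 3163.69
t = (345.2 − 384.2)/√[3163.69·(1/28 + 1/23)] = -2.4639
df = n₁ + n₂ − 2 = 49
p-value = P(T ≤ -2.4639) ≈ 0.009
Since p ≈ 0.009 < α = 0.1, reject H0; the evidence is statistically significant.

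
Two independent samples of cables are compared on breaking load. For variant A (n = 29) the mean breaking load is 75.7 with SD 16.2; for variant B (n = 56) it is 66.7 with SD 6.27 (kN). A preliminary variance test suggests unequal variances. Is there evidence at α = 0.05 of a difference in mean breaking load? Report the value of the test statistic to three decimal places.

2.882

Let group 1 = variant A, group 2 = variant B. H0: μ_1 = μ_2; H1: μ_1 ≠ μ_2 (Welch's two-sample t-test, two-sided).
t = (x̄_1 − x̄_2)/√(s_1²/n_1 + s_2²/n_2) = (75.7 − 66.7)/√(16.2²/29 + 6.27²/56) = 2.882
Welch–Satterthwaite df ≈ 32.41
Two-sided p-value ≈ 0.007
Since p ≈ 0.007 < α = 0.05, reject H0; the data support H1.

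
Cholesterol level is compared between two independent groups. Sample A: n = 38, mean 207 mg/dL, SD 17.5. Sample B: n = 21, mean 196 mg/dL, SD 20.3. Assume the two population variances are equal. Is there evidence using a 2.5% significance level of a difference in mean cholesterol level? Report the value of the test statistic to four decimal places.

2.1831

Let group 1 = sample A, group 2 = sample B. H0: μ_1 = μ_2; H1: μ_1 ≠ μ_2 (two-sample pooled-variance t-test, two-sided).
s_p² = [(38−1)·17.5² + (21−1)·20.3²]/(38+21−2) = 343.387
t = (207 − 196)/√[343.387·(1/38 + 1/21)] = 2.1831
df = n₁ + n₂ − 2 = 57
Two-sided p-value ≈ 0.033
Since p ≈ 0.033 > α = 0.025, fail to reject H0; the evidence is not statistically significant.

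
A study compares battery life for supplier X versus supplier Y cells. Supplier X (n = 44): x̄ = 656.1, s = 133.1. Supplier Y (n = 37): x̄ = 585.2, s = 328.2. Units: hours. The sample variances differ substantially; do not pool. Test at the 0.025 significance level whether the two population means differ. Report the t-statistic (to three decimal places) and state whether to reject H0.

Let group 1 = supplier X, group 2 = supplier Y. H0: μ_1 = μ_2; H1: μ_1 ≠ μ_2 (Welch's two-sample t-test, two-sided).
t = (x̄_1 − x̄_2)/√(s_1²/n_1 + s_2²/n_2) = (656.1 − 585.2)/√(133.1²/44 + 328.2²/37) = 1.232
Welch–Satterthwaite df ≈ 45.91
Two-sided p-value ≈ 0.224
Since p ≈ 0.224 > α = 0.025, fail to reject H0; the evidence is not statistically significant.

t = 1.232; fail to reject H0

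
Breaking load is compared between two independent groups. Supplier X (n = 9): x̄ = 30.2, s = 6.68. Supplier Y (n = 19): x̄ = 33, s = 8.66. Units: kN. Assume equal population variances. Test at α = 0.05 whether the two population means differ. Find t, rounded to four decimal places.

Let group 1 = supplier X, group 2 = supplier Y. H0: μ_1 = μ_2; H1: μ_1 ≠ μ_2 (two-sample pooled-variance t-test, two-sided).
s_p² = [(9−1)·6.68² + (19−1)·8.66²]/(9+19−2) = 65.65
t = (30.2 − 33)/√[65.65·(1/9 + 1/19)] = -0.8540
df = n₁ + n₂ − 2 = 26
Two-sided p-value ≈ 0.4009
Since p ≈ 0.4009 > α = 0.05, fail to reject H0; the data do not provide sufficient evidence against H0.

-0.8540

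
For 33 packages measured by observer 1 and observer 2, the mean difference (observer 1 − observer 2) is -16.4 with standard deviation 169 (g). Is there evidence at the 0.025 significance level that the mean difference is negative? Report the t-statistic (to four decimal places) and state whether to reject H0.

t = -0.5575; fail to reject H0

H0: μ_d = 0; H1: μ_d < 0 (paired t-test on the differences, left-tailed).
t = d̄/(s_d/√n) = -16.4/(169/√33) = -0.5575
df = n − 1 = 32
p-value = P(T ≤ -0.5575) ≈ 0.2905
Since p ≈ 0.2905 > α = 0.025, fail to reject H0; the data do not provide sufficient evidence against H0.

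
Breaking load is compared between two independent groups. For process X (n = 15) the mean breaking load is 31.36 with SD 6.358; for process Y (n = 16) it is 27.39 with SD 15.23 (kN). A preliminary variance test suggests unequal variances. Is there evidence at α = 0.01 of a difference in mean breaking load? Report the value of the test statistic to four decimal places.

0.9575

Let group 1 = process X, group 2 = process Y. H0: μ_1 = μ_2; H1: μ_1 ≠ μ_2 (Welch's two-sample t-test, two-sided).
t = (x̄_1 − x̄_2)/√(s_1²/n_1 + s_2²/n_2) = (31.36 − 27.39)/√(6.358²/15 + 15.23²/16) = 0.9575
Welch–Satterthwaite df ≈ 20.34
Two-sided p-value ≈ 0.3496
Since p ≈ 0.3496 > α = 0.01, fail to reject H0; the data do not provide sufficient evidence against H0.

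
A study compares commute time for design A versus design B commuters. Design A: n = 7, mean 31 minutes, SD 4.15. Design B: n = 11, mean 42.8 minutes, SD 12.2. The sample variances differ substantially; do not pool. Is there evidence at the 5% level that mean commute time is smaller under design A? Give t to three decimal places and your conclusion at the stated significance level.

t = -2.951; reject H0

Let group 1 = design A, group 2 = design B. H0: μ_1 = μ_2; H1: μ_1 < μ_2 (Welch's two-sample t-test, left-tailed).
t = (x̄_1 − x̄_2)/√(s_1²/n_1 + s_2²/n_2) = (31 − 42.8)/√(4.15²/7 + 12.2²/11) = -2.951
Welch–Satterthwaite df ≈ 13.24
p-value = P(T ≤ -2.951) ≈ 0.006
Since p ≈ 0.006 < α = 0.05, reject H0; the data support H1.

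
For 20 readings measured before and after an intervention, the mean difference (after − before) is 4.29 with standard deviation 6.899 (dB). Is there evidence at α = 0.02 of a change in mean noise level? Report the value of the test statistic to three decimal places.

H0: μ_d = 0; H1: μ_d ≠ 0 (paired t-test on the differences, two-sided).
t = d̄/(s_d/√n) = 4.29/(6.899/√20) = 2.781
df = n − 1 = 19
Two-sided p-value ≈ 0.0119
Since p ≈ 0.0119 < α = 0.02, reject H0; the evidence is statistically significant.

2.781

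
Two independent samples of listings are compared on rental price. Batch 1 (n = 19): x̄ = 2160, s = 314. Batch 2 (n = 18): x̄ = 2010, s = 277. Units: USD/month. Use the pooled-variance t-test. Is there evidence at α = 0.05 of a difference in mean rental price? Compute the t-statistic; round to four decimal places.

Let group 1 = batch 1, group 2 = batch 2. H0: μ_1 = μ_2; H1: μ_1 ≠ μ_2 (two-sample pooled-variance t-test, two-sided).
s_p² = [(19−1)·314² + (18−1)·277²]/(19+18−2) = 87974.9
t = (2160 − 2010)/√[87974.9·(1/19 + 1/18)] = 1.5375
df = n₁ + n₂ − 2 = 35
Two-sided p-value ≈ 0.1332
Since p ≈ 0.1332 > α = 0.05, fail to reject H0; the evidence is not statistically significant.

1.5375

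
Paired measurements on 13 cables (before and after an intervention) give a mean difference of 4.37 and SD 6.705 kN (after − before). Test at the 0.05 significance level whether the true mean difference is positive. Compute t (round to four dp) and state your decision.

H0: μ_d = 0; H1: μ_d > 0 (paired t-test on the differences, right-tailed).
t = d̄/(s_d/√n) = 4.37/(6.705/√13) = 2.3499
df = n − 1 = 12
p-value = P(T ≥ 2.3499) ≈ 0.018
Since p ≈ 0.018 < α = 0.05, reject H0; the evidence is statistically significant.

t = 2.3499; reject H0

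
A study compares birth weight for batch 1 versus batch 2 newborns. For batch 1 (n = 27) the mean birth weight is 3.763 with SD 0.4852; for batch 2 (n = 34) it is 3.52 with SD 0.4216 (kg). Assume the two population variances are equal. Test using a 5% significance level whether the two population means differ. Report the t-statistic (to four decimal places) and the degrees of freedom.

t = 2.0914, df = 59

Let group 1 = batch 1, group 2 = batch 2. H0: μ_1 = μ_2; H1: μ_1 ≠ μ_2 (two-sample pooled-variance t-test, two-sided).
s_p² = [(27−1)·0.4852² + (34−1)·0.4216²]/(27+34−2) = 0.203162
t = (3.763 − 3.52)/√[0.203162·(1/27 + 1/34)] = 2.0914
df = n₁ + n₂ − 2 = 59
Two-sided p-value ≈ 0.041
Since p ≈ 0.041 < α = 0.05, reject H0; the data support H1.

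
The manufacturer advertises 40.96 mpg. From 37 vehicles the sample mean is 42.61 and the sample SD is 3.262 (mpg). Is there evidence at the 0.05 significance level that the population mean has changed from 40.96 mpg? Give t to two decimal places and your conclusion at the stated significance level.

t = 3.08; reject H0

H0: μ = 40.96; H1: μ ≠ 40.96 (one-sample t-test, two-sided).
t = (x̄ − μ₀)/(s/√n) = (42.61 − 40.96)/(3.262/√37) = 3.08
df = n − 1 = 36
Two-sided p-value ≈ 0.0040
Since p ≈ 0.0040 < α = 0.05, reject H0; the data support H1.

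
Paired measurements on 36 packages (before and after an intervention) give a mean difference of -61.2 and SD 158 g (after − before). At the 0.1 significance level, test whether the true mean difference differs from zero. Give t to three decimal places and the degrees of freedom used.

t = -2.324, df = 35

H0: μ_d = 0; H1: μ_d ≠ 0 (paired t-test on the differences, two-sided).
t = d̄/(s_d/√n) = -61.2/(158/√36) = -2.324
df = n − 1 = 35
Two-sided p-value ≈ 0.0261
Since p ≈ 0.0261 < α = 0.1, reject H0; the data support H1.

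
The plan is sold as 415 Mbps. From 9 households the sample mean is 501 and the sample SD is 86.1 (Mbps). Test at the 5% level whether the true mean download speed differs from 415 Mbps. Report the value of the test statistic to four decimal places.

2.9965

H0: μ = 415; H1: μ ≠ 415 (one-sample t-test, two-sided).
t = (x̄ − μ₀)/(s/√n) = (501 − 415)/(86.1/√9) = 2.9965
df = n − 1 = 8
Two-sided p-value ≈ 0.017
Since p ≈ 0.017 < α = 0.05, reject H0; the data support H1.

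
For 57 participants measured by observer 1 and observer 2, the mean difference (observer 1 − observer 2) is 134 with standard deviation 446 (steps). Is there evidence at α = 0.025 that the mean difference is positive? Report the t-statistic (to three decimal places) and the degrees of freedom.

t = 2.268, df = 56

H0: μ_d = 0; H1: μ_d > 0 (paired t-test on the differences, right-tailed).
t = d̄/(s_d/√n) = 134/(446/√57) = 2.268
df = n − 1 = 56
p-value = P(T ≥ 2.268) ≈ 0.0136
Since p ≈ 0.0136 < α = 0.025, reject H0; the evidence is statistically significant.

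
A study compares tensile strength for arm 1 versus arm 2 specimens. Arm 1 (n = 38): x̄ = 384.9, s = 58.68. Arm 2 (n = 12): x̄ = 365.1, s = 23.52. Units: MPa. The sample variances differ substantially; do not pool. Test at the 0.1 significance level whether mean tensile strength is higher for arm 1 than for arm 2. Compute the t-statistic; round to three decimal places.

Let group 1 = arm 1, group 2 = arm 2. H0: μ_1 = μ_2; H1: μ_1 > μ_2 (Welch's two-sample t-test, right-tailed).
t = (x̄_1 − x̄_2)/√(s_1²/n_1 + s_2²/n_2) = (384.9 − 365.1)/√(58.68²/38 + 23.52²/12) = 1.693
Welch–Satterthwaite df ≈ 45.03
p-value = P(T ≥ 1.693) ≈ 0.049
Since p ≈ 0.049 < α = 0.1, reject H0; the data support H1.

1.693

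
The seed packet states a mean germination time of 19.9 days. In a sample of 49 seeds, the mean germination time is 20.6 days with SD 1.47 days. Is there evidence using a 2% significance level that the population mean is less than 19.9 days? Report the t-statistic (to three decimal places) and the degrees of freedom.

t = 3.333, df = 48

H0: μ = 19.9; H1: μ < 19.9 (one-sample t-test, left-tailed).
t = (x̄ − μ₀)/(s/√n) = (20.6 − 19.9)/(1.47/√49) = 3.333
df = n − 1 = 48
p-value = P(T ≤ 3.333) ≈ 0.999
Since p ≈ 0.999 > α = 0.02, fail to reject H0; the data do not provide sufficient evidence against H0.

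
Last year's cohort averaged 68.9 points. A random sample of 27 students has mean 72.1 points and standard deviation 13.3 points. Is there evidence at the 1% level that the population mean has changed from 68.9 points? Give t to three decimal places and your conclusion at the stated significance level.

H0: μ = 68.9; H1: μ ≠ 68.9 (one-sample t-test, two-sided).
t = (x̄ − μ₀)/(s/√n) = (72.1 − 68.9)/(13.3/√27) = 1.250
df = n − 1 = 26
Two-sided p-value ≈ 0.2224
Since p ≈ 0.2224 > α = 0.01, fail to reject H0; the data do not provide sufficient evidence against H0.

t = 1.250; fail to reject H0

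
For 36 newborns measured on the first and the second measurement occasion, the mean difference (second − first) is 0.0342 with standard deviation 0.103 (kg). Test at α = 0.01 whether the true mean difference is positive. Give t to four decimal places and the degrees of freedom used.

t = 1.9922, df = 35

H0: μ_d = 0; H1: μ_d > 0 (paired t-test on the differences, right-tailed).
t = d̄/(s_d/√n) = 0.0342/(0.103/√36) = 1.9922
df = n − 1 = 35
p-value = P(T ≥ 1.9922) ≈ 0.027
Since p ≈ 0.027 > α = 0.01, fail to reject H0; the evidence is not statistically significant.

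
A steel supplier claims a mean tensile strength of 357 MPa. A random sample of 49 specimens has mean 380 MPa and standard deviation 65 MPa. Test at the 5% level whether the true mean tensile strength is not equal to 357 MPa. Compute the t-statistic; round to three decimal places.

2.477

H0: μ = 357; H1: μ ≠ 357 (one-sample t-test, two-sided).
t = (x̄ − μ₀)/(s/√n) = (380 − 357)/(65/√49) = 2.477
df = n − 1 = 48
Two-sided p-value ≈ 0.017
Since p ≈ 0.017 < α = 0.05, reject H0; the evidence is statistically significant.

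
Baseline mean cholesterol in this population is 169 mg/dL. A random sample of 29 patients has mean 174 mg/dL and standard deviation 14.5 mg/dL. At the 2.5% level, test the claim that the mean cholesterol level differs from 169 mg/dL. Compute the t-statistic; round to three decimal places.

1.857

H0: μ = 169; H1: μ ≠ 169 (one-sample t-test, two-sided).
t = (x̄ − μ₀)/(s/√n) = (174 − 169)/(14.5/√29) = 1.857
df = n − 1 = 28
Two-sided p-value ≈ 0.074
Since p ≈ 0.074 > α = 0.025, fail to reject H0; the evidence is not statistically significant.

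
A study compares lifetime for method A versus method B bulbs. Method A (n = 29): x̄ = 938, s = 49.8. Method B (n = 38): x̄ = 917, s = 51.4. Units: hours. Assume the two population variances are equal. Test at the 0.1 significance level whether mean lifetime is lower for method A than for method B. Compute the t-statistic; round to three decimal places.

Let group 1 = method A, group 2 = method B. H0: μ_1 = μ_2; H1: μ_1 < μ_2 (two-sample pooled-variance t-test, left-tailed).
s_p² = [(29−1)·49.8² + (38−1)·51.4²]/(29+38−2) = 2572.21
t = (938 − 917)/√[2572.21·(1/29 + 1/38)] = 1.679
df = n₁ + n₂ − 2 = 65
p-value = P(T ≤ 1.679) ≈ 0.951
Since p ≈ 0.951 > α = 0.1, fail to reject H0; the evidence is not statistically significant.

1.679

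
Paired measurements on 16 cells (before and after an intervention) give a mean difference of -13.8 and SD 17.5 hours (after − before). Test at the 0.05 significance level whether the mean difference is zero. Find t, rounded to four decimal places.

H0: μ_d = 0; H1: μ_d ≠ 0 (paired t-test on the differences, two-sided).
t = d̄/(s_d/√n) = -13.8/(17.5/√16) = -3.1543
df = n − 1 = 15
Two-sided p-value ≈ 0.0065
Since p ≈ 0.0065 < α = 0.05, reject H0; the data support H1.

-3.1543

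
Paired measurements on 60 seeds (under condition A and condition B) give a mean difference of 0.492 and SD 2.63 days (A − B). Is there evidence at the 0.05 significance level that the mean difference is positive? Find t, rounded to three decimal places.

1.449

H0: μ_d = 0; H1: μ_d > 0 (paired t-test on the differences, right-tailed).
t = d̄/(s_d/√n) = 0.492/(2.63/√60) = 1.449
df = n − 1 = 59
p-value = P(T ≥ 1.449) ≈ 0.0763
Since p ≈ 0.0763 > α = 0.05, fail to reject H0; the data do not provide sufficient evidence against H0.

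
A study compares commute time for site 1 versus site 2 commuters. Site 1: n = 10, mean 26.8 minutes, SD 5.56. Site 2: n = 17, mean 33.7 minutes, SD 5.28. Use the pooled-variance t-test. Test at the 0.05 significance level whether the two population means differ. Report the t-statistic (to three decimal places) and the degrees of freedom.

Let group 1 = site 1, group 2 = site 2. H0: μ_1 = μ_2; H1: μ_1 ≠ μ_2 (two-sample pooled-variance t-test, two-sided).
s_p² = [(10−1)·5.56² + (17−1)·5.28²]/(10+17−2) = 28.9711
t = (26.8 − 33.7)/√[28.9711·(1/10 + 1/17)] = -3.217
df = n₁ + n₂ − 2 = 25
Two-sided p-value ≈ 0.004
Since p ≈ 0.004 < α = 0.05, reject H0; the data support H1.

t = -3.217, df = 25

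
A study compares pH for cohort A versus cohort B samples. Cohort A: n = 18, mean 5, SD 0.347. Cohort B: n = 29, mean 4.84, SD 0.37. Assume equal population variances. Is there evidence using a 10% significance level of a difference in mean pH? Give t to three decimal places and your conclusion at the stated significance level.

Let group 1 = cohort A, group 2 = cohort B. H0: μ_1 = μ_2; H1: μ_1 ≠ μ_2 (two-sample pooled-variance t-test, two-sided).
s_p² = [(18−1)·0.347² + (29−1)·0.37²]/(18+29−2) = 0.13067
t = (5 − 4.84)/√[0.13067·(1/18 + 1/29)] = 1.475
df = n₁ + n₂ − 2 = 45
Two-sided p-value ≈ 0.1472
Since p ≈ 0.1472 > α = 0.1, fail to reject H0; the data do not provide sufficient evidence against H0.

t = 1.475; fail to reject H0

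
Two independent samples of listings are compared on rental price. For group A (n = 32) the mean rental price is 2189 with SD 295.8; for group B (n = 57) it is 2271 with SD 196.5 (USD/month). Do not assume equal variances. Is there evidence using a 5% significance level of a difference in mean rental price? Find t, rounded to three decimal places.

Let group 1 = group A, group 2 = group B. H0: μ_1 = μ_2; H1: μ_1 ≠ μ_2 (Welch's two-sample t-test, two-sided).
t = (x̄_1 − x̄_2)/√(s_1²/n_1 + s_2²/n_2) = (2189 − 2271)/√(295.8²/32 + 196.5²/57) = -1.404
Welch–Satterthwaite df ≈ 46.68
Two-sided p-value ≈ 0.167
Since p ≈ 0.167 > α = 0.05, fail to reject H0; the data do not provide sufficient evidence against H0.

-1.404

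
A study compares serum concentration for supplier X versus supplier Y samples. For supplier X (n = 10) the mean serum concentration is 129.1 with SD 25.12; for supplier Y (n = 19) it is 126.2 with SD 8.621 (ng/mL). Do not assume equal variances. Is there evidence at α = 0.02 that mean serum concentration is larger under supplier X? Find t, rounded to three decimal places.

0.354

Let group 1 = supplier X, group 2 = supplier Y. H0: μ_1 = μ_2; H1: μ_1 > μ_2 (Welch's two-sample t-test, right-tailed).
t = (x̄_1 − x̄_2)/√(s_1²/n_1 + s_2²/n_2) = (129.1 − 126.2)/√(25.12²/10 + 8.621²/19) = 0.354
Welch–Satterthwaite df ≈ 10.13
p-value = P(T ≥ 0.354) ≈ 0.365
Since p ≈ 0.365 > α = 0.02, fail to reject H0; the data do not provide sufficient evidence against H0.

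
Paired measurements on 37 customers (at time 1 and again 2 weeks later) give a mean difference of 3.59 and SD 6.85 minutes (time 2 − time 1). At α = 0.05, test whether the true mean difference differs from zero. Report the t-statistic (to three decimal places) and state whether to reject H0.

H0: μ_d = 0; H1: μ_d ≠ 0 (paired t-test on the differences, two-sided).
t = d̄/(s_d/√n) = 3.59/(6.85/√37) = 3.188
df = n − 1 = 36
Two-sided p-value ≈ 0.0030
Since p ≈ 0.0030 < α = 0.05, reject H0; the data support H1.

t = 3.188; reject H0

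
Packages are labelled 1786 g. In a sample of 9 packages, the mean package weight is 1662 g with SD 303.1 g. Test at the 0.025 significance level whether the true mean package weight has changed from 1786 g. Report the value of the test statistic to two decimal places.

H0: μ = 1786; H1: μ ≠ 1786 (one-sample t-test, two-sided).
t = (x̄ − μ₀)/(s/√n) = (1662 − 1786)/(303.1/√9) = -1.23
df = n − 1 = 8
Two-sided p-value ≈ 0.2546
Since p ≈ 0.2546 > α = 0.025, fail to reject H0; the evidence is not statistically significant.

-1.23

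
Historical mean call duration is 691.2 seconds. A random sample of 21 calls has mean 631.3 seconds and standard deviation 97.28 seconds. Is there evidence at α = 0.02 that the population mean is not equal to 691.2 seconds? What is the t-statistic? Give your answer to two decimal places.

-2.82

H0: μ = 691.2; H1: μ ≠ 691.2 (one-sample t-test, two-sided).
t = (x̄ − μ₀)/(s/√n) = (631.3 − 691.2)/(97.28/√21) = -2.82
df = n − 1 = 20
Two-sided p-value ≈ 0.0105
Since p ≈ 0.0105 < α = 0.02, reject H0; the data support H1.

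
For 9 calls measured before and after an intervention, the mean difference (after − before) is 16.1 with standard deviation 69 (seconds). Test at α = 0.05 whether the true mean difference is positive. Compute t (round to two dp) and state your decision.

t = 0.70; fail to reject H0

H0: μ_d = 0; H1: μ_d > 0 (paired t-test on the differences, right-tailed).
t = d̄/(s_d/√n) = 16.1/(69/√9) = 0.70
df = n − 1 = 8
p-value = P(T ≥ 0.70) ≈ 0.2519
Since p ≈ 0.2519 > α = 0.05, fail to reject H0; the evidence is not statistically significant.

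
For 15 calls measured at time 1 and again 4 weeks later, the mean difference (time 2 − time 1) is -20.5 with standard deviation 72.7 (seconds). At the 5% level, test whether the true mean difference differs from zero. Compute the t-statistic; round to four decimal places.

-1.0921

H0: μ_d = 0; H1: μ_d ≠ 0 (paired t-test on the differences, two-sided).
t = d̄/(s_d/√n) = -20.5/(72.7/√15) = -1.0921
df = n − 1 = 14
Two-sided p-value ≈ 0.293
Since p ≈ 0.293 > α = 0.05, fail to reject H0; the evidence is not statistically significant.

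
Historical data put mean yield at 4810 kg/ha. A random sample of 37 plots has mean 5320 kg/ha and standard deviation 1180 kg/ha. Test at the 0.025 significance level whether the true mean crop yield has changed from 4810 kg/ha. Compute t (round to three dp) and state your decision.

H0: μ = 4810; H1: μ ≠ 4810 (one-sample t-test, two-sided).
t = (x̄ − μ₀)/(s/√n) = (5320 − 4810)/(1180/√37) = 2.629
df = n − 1 = 36
Two-sided p-value ≈ 0.013
Since p ≈ 0.013 < α = 0.025, reject H0; the evidence is statistically significant.

t = 2.629; reject H0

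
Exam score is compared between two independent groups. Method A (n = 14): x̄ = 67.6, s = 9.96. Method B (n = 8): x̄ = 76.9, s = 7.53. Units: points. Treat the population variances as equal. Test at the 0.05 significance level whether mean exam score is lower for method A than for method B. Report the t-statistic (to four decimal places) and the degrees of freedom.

Let group 1 = method A, group 2 = method B. H0: μ_1 = μ_2; H1: μ_1 < μ_2 (two-sample pooled-variance t-test, left-tailed).
s_p² = [(14−1)·9.96² + (8−1)·7.53²]/(14+8−2) = 84.3264
t = (67.6 − 76.9)/√[84.3264·(1/14 + 1/8)] = -2.2851
df = n₁ + n₂ − 2 = 20
p-value = P(T ≤ -2.2851) ≈ 0.0167
Since p ≈ 0.0167 < α = 0.05, reject H0; the data support H1.

t = -2.2851, df = 20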